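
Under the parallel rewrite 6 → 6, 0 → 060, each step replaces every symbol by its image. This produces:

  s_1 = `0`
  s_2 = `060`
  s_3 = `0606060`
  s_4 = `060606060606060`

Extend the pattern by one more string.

φ(060606060606060) expands symbol-by-symbol to 060 6 060 6 060 6 060 6 060 6 060 6 060 6 060; joining the 15 pieces gives the next term.

0606060606060606060606060606060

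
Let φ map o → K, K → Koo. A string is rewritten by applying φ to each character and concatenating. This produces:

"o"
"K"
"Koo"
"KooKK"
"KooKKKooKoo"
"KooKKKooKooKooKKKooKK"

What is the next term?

Rewriting the 21 symbols of KooKKKooKooKooKKKooKK one by one yields Koo K K Koo Koo Koo K K Koo K K Koo K K Koo Koo Koo K K Koo Koo; concatenated:

KooKKKooKooKooKKKooKKKooKKKooKooKooKKKooKoo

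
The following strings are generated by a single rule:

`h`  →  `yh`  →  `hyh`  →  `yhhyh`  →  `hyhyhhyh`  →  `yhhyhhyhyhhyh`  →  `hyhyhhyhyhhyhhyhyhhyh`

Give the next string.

yhhyhhyhyhhyhhyhyhhyhyhhyhhyhyhhyh

This is a Fibonacci-style word recurrence s(k) = s(k−2)·s(k−1): e.g. h·yh = hyh.
The next term joins yhhyhhyhyhhyh and hyhyhhyhyhhyhhyhyhhyh.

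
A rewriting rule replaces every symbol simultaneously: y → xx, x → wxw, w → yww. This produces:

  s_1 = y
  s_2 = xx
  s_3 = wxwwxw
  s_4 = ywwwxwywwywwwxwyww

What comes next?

xxywwywwywwwxwywwxxywwywwxxywwywwywwwxwywwxxywwyww

Replace each of the 18 characters of ywwwxwywwywwwxwyww in place — xx yww yww yww wxw yww xx yww yww xx yww yww yww wxw yww xx yww yww — and concatenate.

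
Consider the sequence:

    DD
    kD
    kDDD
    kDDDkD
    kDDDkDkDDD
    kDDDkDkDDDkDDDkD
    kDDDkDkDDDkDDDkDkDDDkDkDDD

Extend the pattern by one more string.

From term 3 onward, concatenate the last term with the second-to-last: kD·DD = kDDD, kDDD·kD = kDDDkD, …
So term 8 is kDDDkDkDDDkDDDkDkDDDkDkDDD·kDDDkDkDDDkDDDkD.

kDDDkDkDDDkDDDkDkDDDkDkDDDkDDDkDkDDDkDDDkD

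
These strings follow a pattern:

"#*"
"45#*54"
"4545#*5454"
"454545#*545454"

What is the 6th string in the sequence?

Every step adds 45 to the front and 54 to the end of the previous string.
From 454545#*545454, 2 further steps: 454545#*545454 → 45454545#*54545454 → (answer).

4545454545#*5454545454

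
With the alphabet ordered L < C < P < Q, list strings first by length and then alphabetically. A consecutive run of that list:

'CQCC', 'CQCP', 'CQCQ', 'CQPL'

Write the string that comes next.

Find the rightmost character of CQPL below Q, bump it to the next letter, and reset everything to its right to L.

CQPC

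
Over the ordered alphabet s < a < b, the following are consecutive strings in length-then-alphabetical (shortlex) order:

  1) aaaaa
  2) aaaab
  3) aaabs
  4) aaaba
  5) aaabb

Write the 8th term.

aabsb

Advancing 3 positions from aaabb through aaabb → aabss → aabsa reaches term 8.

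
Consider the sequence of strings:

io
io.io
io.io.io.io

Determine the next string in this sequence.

Every step duplicates the string with '.' between the halves.
Doubling io.io.io.io with '.' between the halves:

io.io.io.io.io.io.io.io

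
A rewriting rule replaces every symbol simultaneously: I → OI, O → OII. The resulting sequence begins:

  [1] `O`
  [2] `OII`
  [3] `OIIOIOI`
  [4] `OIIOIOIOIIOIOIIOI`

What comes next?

Replace each of the 17 characters of OIIOIOIOIIOIOIIOI in place — OII OI OI OII OI OII OI OII OI OI OII OI OII OI OI OII OI — and concatenate.

OIIOIOIOIIOIOIIOIOIIOIOIOIIOIOIIOIOIOIIOI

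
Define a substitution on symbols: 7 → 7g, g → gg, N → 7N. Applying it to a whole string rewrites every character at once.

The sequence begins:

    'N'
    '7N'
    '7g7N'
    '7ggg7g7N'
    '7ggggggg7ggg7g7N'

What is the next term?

Replace each of the 16 characters of 7ggggggg7ggg7g7N in place — 7g gg gg gg gg gg gg gg 7g gg gg gg 7g gg 7g 7N — and concatenate.

7ggggggggggggggg7ggggggg7ggg7g7N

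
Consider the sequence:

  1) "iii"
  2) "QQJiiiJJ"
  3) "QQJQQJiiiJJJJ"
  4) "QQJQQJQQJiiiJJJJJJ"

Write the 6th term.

Every step adds QQJ to the front and JJ to the end of the previous string.
From QQJQQJQQJiiiJJJJJJ, 2 further steps: QQJQQJQQJiiiJJJJJJ → QQJQQJQQJQQJiiiJJJJJJJJ → (answer).

QQJQQJQQJQQJQQJiiiJJJJJJJJJJ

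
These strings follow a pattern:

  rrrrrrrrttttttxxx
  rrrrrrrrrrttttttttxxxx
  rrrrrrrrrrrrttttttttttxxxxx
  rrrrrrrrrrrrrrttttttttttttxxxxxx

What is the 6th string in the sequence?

rrrrrrrrrrrrrrrrrrttttttttttttttttxxxxxxxx

Reading off run lengths: r runs 8, 10, 12, 14; t runs 6, 8, 10, 12; x runs 3, 4, 5, 6 — each is linear in n, where the shown terms are n = 3, 4, 5, 6.
At n = 8 the blocks have lengths 18, 16, 8.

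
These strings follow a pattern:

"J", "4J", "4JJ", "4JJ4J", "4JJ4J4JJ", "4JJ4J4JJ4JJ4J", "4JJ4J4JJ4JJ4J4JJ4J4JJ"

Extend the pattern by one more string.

From term 3 onward, concatenate the last term with the second-to-last: 4J·J = 4JJ, 4JJ·4J = 4JJ4J, …
So term 8 is 4JJ4J4JJ4JJ4J4JJ4J4JJ·4JJ4J4JJ4JJ4J.

4JJ4J4JJ4JJ4J4JJ4J4JJ4JJ4J4JJ4JJ4J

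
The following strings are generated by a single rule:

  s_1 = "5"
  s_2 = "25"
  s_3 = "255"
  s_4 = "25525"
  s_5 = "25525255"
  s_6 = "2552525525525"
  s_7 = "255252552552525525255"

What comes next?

From term 3 onward, concatenate the last term with the second-to-last: 25·5 = 255, 255·25 = 25525, …
So term 8 is 255252552552525525255·2552525525525.

2552525525525255252552552525525525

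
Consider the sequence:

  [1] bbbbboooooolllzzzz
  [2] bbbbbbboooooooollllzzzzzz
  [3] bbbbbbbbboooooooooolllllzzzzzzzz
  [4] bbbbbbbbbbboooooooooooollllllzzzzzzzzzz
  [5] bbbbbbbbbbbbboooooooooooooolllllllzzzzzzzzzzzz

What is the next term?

bbbbbbbbbbbbbbboooooooooooooooollllllllzzzzzzzzzzzzzz

Term n consists of 2n+1 b's, followed by 2n+2 o's, followed by n+1 l's, followed by 2n z's, where the shown terms are n = 2, 3, 4, 5, 6.
Setting n = 7 gives 15, 16, 8, 14 characters in each block.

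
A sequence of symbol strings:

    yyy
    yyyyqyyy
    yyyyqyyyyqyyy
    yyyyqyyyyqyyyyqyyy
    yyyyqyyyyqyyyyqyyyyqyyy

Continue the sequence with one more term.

yyyyqyyyyqyyyyqyyyyqyyyyqyyy

The strings grow by a fixed prefix yyyyq each time.
One more step from yyyyqyyyyqyyyyqyyyyqyyy gives the answer.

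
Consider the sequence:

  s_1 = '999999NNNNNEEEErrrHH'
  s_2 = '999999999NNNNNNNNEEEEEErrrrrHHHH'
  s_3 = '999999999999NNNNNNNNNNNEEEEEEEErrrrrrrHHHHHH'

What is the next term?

999999999999999NNNNNNNNNNNNNNEEEEEEEEEErrrrrrrrrHHHHHHHH

Term n consists of 3n 9's, followed by 3n-1 N's, followed by 2n E's, followed by 2n-1 r's, followed by 2n-2 H's, where the shown terms are n = 2, 3, 4.
Setting n = 5 gives 15, 14, 10, 9, 8 characters in each block.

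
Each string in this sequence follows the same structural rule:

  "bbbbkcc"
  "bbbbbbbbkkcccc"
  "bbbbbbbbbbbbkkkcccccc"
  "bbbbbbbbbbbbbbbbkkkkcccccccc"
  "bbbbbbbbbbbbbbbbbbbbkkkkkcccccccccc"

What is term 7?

bbbbbbbbbbbbbbbbbbbbbbbbbbbbkkkkkkkcccccccccccccc

Each string has the form b^{4n} k^{n} c^{2n} (n = 1, 2, …).
For term 7, n = 7, so the run lengths are 28, 7, 14.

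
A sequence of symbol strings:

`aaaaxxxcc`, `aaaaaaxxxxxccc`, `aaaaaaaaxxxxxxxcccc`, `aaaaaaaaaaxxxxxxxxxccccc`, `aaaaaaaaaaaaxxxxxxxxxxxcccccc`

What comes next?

Each string has the form a^{2n} x^{2n-1} c^{n}, where the shown terms are n = 2, 3, 4, 5, 6.
For the next term, n = 7, so the run lengths are 14, 13, 7.

aaaaaaaaaaaaaaxxxxxxxxxxxxxccccccc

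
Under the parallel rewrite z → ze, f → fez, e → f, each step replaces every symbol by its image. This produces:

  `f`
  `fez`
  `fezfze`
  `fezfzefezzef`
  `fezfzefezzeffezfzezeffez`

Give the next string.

Rewriting the 24 symbols of fezfzefezzeffezfzezeffez one by one yields fez f ze fez ze f fez f ze ze f fez fez f ze fez ze f ze f fez fez f ze; concatenated:

fezfzefezzeffezfzezeffezfezfzefezzefzeffezfezfze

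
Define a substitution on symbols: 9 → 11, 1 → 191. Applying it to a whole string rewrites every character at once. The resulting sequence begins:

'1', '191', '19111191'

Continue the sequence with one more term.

Rewriting each symbol of 19111191: 1→191, 9→11, 1→191, 1→191, 1→191, 1→191, 9→11, 1→191, which concatenates to 191 11 191 191 191 191 11 191.

1911119119119119111191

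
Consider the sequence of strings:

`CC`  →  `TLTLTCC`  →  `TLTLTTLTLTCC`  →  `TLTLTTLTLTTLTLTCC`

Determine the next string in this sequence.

TLTLTTLTLTTLTLTTLTLTCC

Every step adds TLTLT at the front: s(k+1) = TLTLT·s(k).
So the next term is TLTLT·TLTLTTLTLTTLTLTCC.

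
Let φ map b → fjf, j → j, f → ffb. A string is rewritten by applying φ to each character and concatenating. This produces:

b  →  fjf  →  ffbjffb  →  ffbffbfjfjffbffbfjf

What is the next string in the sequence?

ffbffbfjfffbffbfjfffbjffbjffbffbfjfffbffbfjfffbjffb

Applying the rule to each of the 19 symbols of ffbffbfjfjffbffbfjf gives the pieces ffb ffb fjf ffb ffb fjf ffb j ffb j ffb ffb fjf ffb ffb fjf ffb j ffb, which concatenate to the answer.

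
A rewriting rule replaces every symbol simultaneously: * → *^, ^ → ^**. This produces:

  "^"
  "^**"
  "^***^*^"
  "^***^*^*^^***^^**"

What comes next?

^***^*^*^^***^^***^^**^***^*^*^^**^***^*^

Replace each of the 17 characters of ^***^*^*^^***^^** in place — ^** *^ *^ *^ ^** *^ ^** *^ ^** ^** *^ *^ *^ ^** ^** *^ *^ — and concatenate.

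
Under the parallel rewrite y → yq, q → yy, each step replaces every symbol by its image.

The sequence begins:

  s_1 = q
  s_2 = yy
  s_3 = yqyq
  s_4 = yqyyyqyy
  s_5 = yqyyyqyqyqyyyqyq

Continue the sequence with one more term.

Rewriting the 16 symbols of yqyyyqyqyqyyyqyq one by one yields yq yy yq yq yq yy yq yy yq yy yq yq yq yy yq yy; concatenated:

yqyyyqyqyqyyyqyyyqyyyqyqyqyyyqyy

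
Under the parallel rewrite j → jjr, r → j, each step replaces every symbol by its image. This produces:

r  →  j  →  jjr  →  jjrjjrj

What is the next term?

Rewriting each symbol of jjrjjrj: j→jjr, j→jjr, r→j, j→jjr, j→jjr, r→j, j→jjr, which concatenates to jjr jjr j jjr jjr j jjr.

jjrjjrjjjrjjrjjjr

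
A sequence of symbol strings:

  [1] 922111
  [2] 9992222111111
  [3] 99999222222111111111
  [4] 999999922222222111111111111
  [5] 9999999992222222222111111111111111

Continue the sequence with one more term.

99999999999222222222222111111111111111111

The n-th term is 2n-1 9's then 2n 2's then 3n 1's (n = 1, 2, …).
For the next term, n = 6, so the run lengths are 11, 12, 18.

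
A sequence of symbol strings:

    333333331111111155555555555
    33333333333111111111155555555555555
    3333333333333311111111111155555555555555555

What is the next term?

Term n consists of 3n-1 3's, followed by 2n+2 1's, followed by 3n+2 5's, where the shown terms are n = 3, 4, 5.
At n = 6 the blocks have lengths 17, 14, 20.

333333333333333331111111111111155555555555555555555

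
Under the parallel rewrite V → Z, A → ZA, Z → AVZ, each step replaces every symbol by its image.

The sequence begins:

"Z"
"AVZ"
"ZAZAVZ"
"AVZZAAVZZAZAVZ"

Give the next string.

ZAZAVZAVZZAZAZAVZAVZZAAVZZAZAVZ

φ(AVZZAAVZZAZAVZ) expands symbol-by-symbol to ZA Z AVZ AVZ ZA ZA Z AVZ AVZ ZA AVZ ZA Z AVZ; joining the 14 pieces gives the next term.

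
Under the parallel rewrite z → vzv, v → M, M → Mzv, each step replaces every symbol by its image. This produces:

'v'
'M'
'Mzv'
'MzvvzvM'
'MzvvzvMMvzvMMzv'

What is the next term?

Applying the rule to each of the 15 symbols of MzvvzvMMvzvMMzv gives the pieces Mzv vzv M M vzv M Mzv Mzv M vzv M Mzv Mzv vzv M, which concatenate to the answer.

MzvvzvMMvzvMMzvMzvMvzvMMzvMzvvzvM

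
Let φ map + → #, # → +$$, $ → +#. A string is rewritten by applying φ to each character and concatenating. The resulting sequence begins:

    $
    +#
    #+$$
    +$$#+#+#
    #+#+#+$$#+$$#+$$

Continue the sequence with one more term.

φ(#+#+#+$$#+$$#+$$) expands symbol-by-symbol to +$$ # +$$ # +$$ # +# +# +$$ # +# +# +$$ # +# +#; joining the 16 pieces gives the next term.

+$$#+$$#+$$#+#+#+$$#+#+#+$$#+#+#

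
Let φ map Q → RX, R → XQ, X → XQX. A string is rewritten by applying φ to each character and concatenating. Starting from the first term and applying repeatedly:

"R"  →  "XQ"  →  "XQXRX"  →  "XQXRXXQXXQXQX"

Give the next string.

XQXRXXQXXQXQXXQXRXXQXXQXRXXQXRXXQX

Applying the rule to each of the 13 symbols of XQXRXXQXXQXQX gives the pieces XQX RX XQX XQ XQX XQX RX XQX XQX RX XQX RX XQX, which concatenate to the answer.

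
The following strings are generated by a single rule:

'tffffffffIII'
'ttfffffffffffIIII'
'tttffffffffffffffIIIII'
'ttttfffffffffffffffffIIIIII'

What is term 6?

ttttttfffffffffffffffffffffffIIIIIIII

The n-th term is n-2 t's then 3n-1 f's then n I's, where the shown terms are n = 3, 4, 5, 6.
For term 6, n = 8, so the run lengths are 6, 23, 8.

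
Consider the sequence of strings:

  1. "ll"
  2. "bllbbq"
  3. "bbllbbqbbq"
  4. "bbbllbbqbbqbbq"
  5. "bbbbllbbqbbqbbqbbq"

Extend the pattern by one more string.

Every step adds b to the front and bbq to the end of the previous string.
Applying this once more to bbbbllbbqbbqbbqbbq:

bbbbbllbbqbbqbbqbbqbbq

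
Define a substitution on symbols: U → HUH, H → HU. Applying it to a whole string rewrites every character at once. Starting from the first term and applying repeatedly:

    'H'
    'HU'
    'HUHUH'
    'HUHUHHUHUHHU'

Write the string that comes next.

Apply φ to HUHUHHUHUHHU symbol by symbol: H→HU, U→HUH, H→HU, U→HUH, H→HU, H→HU, U→HUH, H→HU, U→HUH, H→HU, H→HU, U→HUH; joined: HU HUH HU HUH HU HU HUH HU HUH HU HU HUH.

HUHUHHUHUHHUHUHUHHUHUHHUHUHUH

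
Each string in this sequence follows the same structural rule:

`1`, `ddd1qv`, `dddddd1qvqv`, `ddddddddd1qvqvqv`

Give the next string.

dddddddddddd1qvqvqvqv

Every step adds ddd to the front and qv to the end of the previous string.
So the next term is ddd·ddddddddd1qvqvqv·qv.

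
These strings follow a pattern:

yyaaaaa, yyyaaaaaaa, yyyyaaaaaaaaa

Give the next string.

Reading off run lengths: y runs 2, 3, 4; a runs 5, 7, 9 — each is linear in n, where the shown terms are n = 2, 3, 4.
Setting n = 5 gives 5, 11 characters in each block.

yyyyyaaaaaaaaaaa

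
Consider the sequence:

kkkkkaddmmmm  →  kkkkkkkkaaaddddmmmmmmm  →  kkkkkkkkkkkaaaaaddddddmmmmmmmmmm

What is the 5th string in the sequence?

kkkkkkkkkkkkkkkkkaaaaaaaaaddddddddddmmmmmmmmmmmmmmmm

Each string has the form k^{3n+2} a^{2n-1} d^{2n} m^{3n+1} (n = 1, 2, …).
Setting n = 5 gives 17, 9, 10, 16 characters in each block.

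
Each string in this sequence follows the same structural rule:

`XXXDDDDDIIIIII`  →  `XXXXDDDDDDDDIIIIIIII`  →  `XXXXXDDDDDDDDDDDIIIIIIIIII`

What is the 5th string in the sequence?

Reading off run lengths: X runs 3, 4, 5; D runs 5, 8, 11; I runs 6, 8, 10 — each is linear in n, where the shown terms are n = 2, 3, 4.
For term 5, n = 6, so the run lengths are 7, 17, 14.

XXXXXXXDDDDDDDDDDDDDDDDDIIIIIIIIIIIIII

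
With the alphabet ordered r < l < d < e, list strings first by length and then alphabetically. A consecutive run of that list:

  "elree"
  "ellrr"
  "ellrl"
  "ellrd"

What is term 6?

elllr

Continuing the enumeration 2 steps past ellrd: ellrd → ellre → (answer).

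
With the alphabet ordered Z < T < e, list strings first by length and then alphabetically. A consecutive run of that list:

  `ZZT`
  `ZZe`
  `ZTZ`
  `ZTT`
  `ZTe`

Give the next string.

ZeZ

Treat ZTe as a base-3 numeral over the given alphabet and add one, carrying through any trailing e's.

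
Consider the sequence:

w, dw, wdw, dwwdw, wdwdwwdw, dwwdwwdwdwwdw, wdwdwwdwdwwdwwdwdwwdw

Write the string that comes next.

Each term (from the third on) is the two preceding terms concatenated in order: term 3 = w·dw = wdw.
Continuing: dwwdwwdwdwwdw · wdwdwwdwdwwdwwdwdwwdw gives term 8.

dwwdwwdwdwwdwwdwdwwdwdwwdwwdwdwwdw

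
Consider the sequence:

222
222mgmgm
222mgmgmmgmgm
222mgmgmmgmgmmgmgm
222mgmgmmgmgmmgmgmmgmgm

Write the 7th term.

The strings grow by a fixed suffix mgmgm each time.
From 222mgmgmmgmgmmgmgmmgmgm, 2 further steps: 222mgmgmmgmgmmgmgmmgmgm → 222mgmgmmgmgmmgmgmmgmgmmgmgm → (answer).

222mgmgmmgmgmmgmgmmgmgmmgmgmmgmgm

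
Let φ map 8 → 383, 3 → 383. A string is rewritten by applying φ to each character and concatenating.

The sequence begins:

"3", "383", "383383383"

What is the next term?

383383383383383383383383383

Expanding 383383383: 3→383, 8→383, 3→383, 3→383, 8→383, 3→383, 3→383, 8→383, 3→383. Concatenated: 383 383 383 383 383 383 383 383 383.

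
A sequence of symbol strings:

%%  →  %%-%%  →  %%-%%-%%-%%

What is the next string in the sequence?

Every step duplicates the string with '-' between the halves.
Doubling %%-%%-%%-%% with '-' between the halves:

%%-%%-%%-%%-%%-%%-%%-%%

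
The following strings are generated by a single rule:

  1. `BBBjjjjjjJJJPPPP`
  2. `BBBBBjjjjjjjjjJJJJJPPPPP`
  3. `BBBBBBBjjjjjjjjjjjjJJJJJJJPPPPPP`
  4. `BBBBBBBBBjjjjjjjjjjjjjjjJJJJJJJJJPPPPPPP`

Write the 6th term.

Each string has the form B^{2n+1} j^{3n+3} J^{2n+1} P^{n+3} (n = 1, 2, …).
Setting n = 6 gives 13, 21, 13, 9 characters in each block.

BBBBBBBBBBBBBjjjjjjjjjjjjjjjjjjjjjJJJJJJJJJJJJJPPPPPPPPP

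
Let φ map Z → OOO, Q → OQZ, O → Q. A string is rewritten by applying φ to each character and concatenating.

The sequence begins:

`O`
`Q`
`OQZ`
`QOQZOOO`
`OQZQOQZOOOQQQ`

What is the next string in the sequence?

φ(OQZQOQZOOOQQQ) expands symbol-by-symbol to Q OQZ OOO OQZ Q OQZ OOO Q Q Q OQZ OQZ OQZ; joining the 13 pieces gives the next term.

QOQZOOOOQZQOQZOOOQQQOQZOQZOQZ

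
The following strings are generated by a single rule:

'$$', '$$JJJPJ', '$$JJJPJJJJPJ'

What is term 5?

Every step adds JJJPJ to the end: s(k+1) = s(k)·JJJPJ.
From $$JJJPJJJJPJ, 2 further steps: $$JJJPJJJJPJ → $$JJJPJJJJPJJJJPJ → (answer).

$$JJJPJJJJPJJJJPJJJJPJ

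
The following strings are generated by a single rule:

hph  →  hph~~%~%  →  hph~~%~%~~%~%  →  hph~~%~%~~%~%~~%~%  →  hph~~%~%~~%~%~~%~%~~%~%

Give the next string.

hph~~%~%~~%~%~~%~%~~%~%~~%~%

Every step adds ~~%~% to the end: s(k+1) = s(k)·~~%~%.
So the next term is hph~~%~%~~%~%~~%~%~~%~%·~~%~%.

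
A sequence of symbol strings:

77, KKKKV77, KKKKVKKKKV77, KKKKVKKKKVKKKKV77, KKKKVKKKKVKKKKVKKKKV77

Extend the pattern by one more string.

KKKKVKKKKVKKKKVKKKKVKKKKV77

Each term is the previous one with KKKKV prepended.
So the next term is KKKKV·KKKKVKKKKVKKKKVKKKKV77.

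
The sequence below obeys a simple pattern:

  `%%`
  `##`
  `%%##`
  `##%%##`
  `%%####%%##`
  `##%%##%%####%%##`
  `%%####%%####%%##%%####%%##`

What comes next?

##%%##%%####%%##%%####%%####%%##%%####%%##

This is a Fibonacci-style word recurrence s(k) = s(k−2)·s(k−1): e.g. %%·## = %%##.
The next term joins ##%%##%%####%%## and %%####%%####%%##%%####%%##.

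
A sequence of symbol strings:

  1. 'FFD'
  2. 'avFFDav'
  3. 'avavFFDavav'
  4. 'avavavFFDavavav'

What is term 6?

Every step adds av to the front and av to the end of the previous string.
From avavavFFDavavav, 2 further steps: avavavFFDavavav → avavavavFFDavavavav → (answer).

avavavavavFFDavavavavav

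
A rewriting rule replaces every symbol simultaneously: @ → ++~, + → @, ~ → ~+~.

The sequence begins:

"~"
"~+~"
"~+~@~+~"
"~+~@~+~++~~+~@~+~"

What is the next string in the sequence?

~+~@~+~++~~+~@~+~@@~+~~+~@~+~++~~+~@~+~

Replace each of the 17 characters of ~+~@~+~++~~+~@~+~ in place — ~+~ @ ~+~ ++~ ~+~ @ ~+~ @ @ ~+~ ~+~ @ ~+~ ++~ ~+~ @ ~+~ — and concatenate.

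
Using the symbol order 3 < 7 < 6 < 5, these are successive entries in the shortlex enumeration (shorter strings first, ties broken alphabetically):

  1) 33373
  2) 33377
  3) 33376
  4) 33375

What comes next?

The successor of 33375 increments the rightmost position that isn't already 5 and resets every position after it to 3.

33363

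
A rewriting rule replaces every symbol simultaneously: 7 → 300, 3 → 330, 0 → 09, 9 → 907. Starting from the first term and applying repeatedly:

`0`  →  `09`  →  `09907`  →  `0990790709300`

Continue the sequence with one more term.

Rewriting the 13 symbols of 0990790709300 one by one yields 09 907 907 09 300 907 09 300 09 907 330 09 09; concatenated:

099079070930090709300099073300909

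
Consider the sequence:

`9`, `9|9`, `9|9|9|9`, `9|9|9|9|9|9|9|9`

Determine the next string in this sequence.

9|9|9|9|9|9|9|9|9|9|9|9|9|9|9|9

s(k+1) = s(k)·|·s(k) — each term doubles the last with '|' between the halves.
So the next term is two copies of 9|9|9|9|9|9|9|9 with '|' between the halves.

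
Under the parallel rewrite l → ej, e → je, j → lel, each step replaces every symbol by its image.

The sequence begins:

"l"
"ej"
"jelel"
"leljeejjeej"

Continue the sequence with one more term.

Apply φ to leljeejjeej symbol by symbol: l→ej, e→je, l→ej, j→lel, e→je, e→je, j→lel, j→lel, e→je, e→je, j→lel; joined: ej je ej lel je je lel lel je je lel.

ejjeejleljejelelleljejelel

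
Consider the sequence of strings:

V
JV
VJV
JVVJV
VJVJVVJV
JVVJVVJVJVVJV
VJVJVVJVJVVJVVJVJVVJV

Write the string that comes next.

JVVJVVJVJVVJVVJVJVVJVJVVJVVJVJVVJV

Each term (from the third on) is the two preceding terms concatenated in order: term 3 = V·JV = VJV.
So term 8 is JVVJVVJVJVVJV·VJVJVVJVJVVJVVJVJVVJV.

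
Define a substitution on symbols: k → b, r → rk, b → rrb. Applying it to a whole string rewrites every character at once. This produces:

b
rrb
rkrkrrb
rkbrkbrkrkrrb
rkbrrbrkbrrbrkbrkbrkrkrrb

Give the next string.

Applying the rule to each of the 25 symbols of rkbrrbrkbrrbrkbrkbrkrkrrb gives the pieces rk b rrb rk rk rrb rk b rrb rk rk rrb rk b rrb rk b rrb rk b rk b rk rk rrb, which concatenate to the answer.

rkbrrbrkrkrrbrkbrrbrkrkrrbrkbrrbrkbrrbrkbrkbrkrkrrb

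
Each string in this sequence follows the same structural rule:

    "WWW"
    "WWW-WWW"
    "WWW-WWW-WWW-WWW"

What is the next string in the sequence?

WWW-WWW-WWW-WWW-WWW-WWW-WWW-WWW

Each string is two copies of the previous one joined by '-'.
So the next term is two copies of WWW-WWW-WWW-WWW with '-' between the halves.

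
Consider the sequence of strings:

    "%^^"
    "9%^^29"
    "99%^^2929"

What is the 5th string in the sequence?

9999%^^29292929

Each term wraps the previous one in 9 on the left and 29 on the right.
From 99%^^2929, 2 further steps: 99%^^2929 → 999%^^292929 → (answer).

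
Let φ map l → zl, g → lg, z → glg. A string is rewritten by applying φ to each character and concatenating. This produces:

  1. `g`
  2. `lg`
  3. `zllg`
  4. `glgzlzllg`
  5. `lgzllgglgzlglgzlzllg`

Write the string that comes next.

Rewriting the 20 symbols of lgzllgglgzlglgzlzllg one by one yields zl lg glg zl zl lg lg zl lg glg zl lg zl lg glg zl glg zl zl lg; concatenated:

zllgglgzlzllglgzllgglgzllgzllgglgzlglgzlzllg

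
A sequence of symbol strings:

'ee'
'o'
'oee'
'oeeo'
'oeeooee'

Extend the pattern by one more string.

oeeooeeoeeo

From term 3 onward, concatenate the last term with the second-to-last: o·ee = oee, oee·o = oeeo, …
So term 6 is oeeooee·oeeo.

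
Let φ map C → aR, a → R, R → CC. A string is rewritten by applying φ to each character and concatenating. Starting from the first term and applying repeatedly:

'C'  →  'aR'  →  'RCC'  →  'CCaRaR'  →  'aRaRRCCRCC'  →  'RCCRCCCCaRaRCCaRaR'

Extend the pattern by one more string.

Applying the rule to each of the 18 symbols of RCCRCCCCaRaRCCaRaR gives the pieces CC aR aR CC aR aR aR aR R CC R CC aR aR R CC R CC, which concatenate to the answer.

CCaRaRCCaRaRaRaRRCCRCCaRaRRCCRCC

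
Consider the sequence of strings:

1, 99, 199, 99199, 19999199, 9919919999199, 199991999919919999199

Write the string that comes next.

From term 3 onward, concatenate the second-to-last term with the last: 1·99 = 199, 99·199 = 99199, …
So term 8 is 9919919999199·199991999919919999199.

9919919999199199991999919919999199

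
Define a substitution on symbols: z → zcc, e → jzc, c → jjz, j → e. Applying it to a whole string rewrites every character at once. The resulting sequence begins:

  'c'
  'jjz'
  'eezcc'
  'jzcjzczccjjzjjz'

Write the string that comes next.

φ(jzcjzczccjjzjjz) expands symbol-by-symbol to e zcc jjz e zcc jjz zcc jjz jjz e e zcc e e zcc; joining the 15 pieces gives the next term.

ezccjjzezccjjzzccjjzjjzeezcceezcc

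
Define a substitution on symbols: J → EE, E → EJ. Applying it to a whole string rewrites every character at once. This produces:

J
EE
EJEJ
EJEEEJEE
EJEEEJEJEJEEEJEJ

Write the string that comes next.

EJEEEJEJEJEEEJEEEJEEEJEJEJEEEJEE

φ(EJEEEJEJEJEEEJEJ) expands symbol-by-symbol to EJ EE EJ EJ EJ EE EJ EE EJ EE EJ EJ EJ EE EJ EE; joining the 16 pieces gives the next term.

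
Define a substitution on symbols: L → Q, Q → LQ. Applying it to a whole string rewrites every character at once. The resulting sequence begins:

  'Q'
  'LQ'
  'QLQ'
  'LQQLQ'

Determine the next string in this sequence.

QLQLQQLQ

Rewriting each symbol of LQQLQ: L→Q, Q→LQ, Q→LQ, L→Q, Q→LQ, which concatenates to Q LQ LQ Q LQ.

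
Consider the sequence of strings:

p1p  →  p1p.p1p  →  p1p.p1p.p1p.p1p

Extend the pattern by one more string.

s(k+1) = s(k)·.·s(k) — each term doubles the last with '.' between the halves.
One more doubling of p1p.p1p.p1p.p1p gives the answer.

p1p.p1p.p1p.p1p.p1p.p1p.p1p.p1p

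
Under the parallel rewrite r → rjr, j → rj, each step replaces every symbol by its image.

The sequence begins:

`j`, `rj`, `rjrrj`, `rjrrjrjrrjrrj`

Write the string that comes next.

Applying the rule to each of the 13 symbols of rjrrjrjrrjrrj gives the pieces rjr rj rjr rjr rj rjr rj rjr rjr rj rjr rjr rj, which concatenate to the answer.

rjrrjrjrrjrrjrjrrjrjrrjrrjrjrrjrrj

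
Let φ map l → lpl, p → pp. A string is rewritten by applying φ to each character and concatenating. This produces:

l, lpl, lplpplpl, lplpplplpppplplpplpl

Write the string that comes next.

Applying the rule to each of the 20 symbols of lplpplplpppplplpplpl gives the pieces lpl pp lpl pp pp lpl pp lpl pp pp pp pp lpl pp lpl pp pp lpl pp lpl, which concatenate to the answer.

lplpplplpppplplpplplpppppppplplpplplpppplplpplpl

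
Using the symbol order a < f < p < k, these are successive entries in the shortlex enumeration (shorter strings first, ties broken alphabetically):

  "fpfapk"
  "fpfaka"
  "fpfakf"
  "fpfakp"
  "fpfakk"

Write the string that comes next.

Treat fpfakk as a base-4 numeral over the given alphabet and add one, carrying through any trailing k's.

fpffaa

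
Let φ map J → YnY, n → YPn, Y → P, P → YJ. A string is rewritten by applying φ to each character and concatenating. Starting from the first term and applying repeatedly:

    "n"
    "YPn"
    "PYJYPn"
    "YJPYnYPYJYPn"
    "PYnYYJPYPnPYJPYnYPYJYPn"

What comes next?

φ(PYnYYJPYPnPYJPYnYPYJYPn) expands symbol-by-symbol to YJ P YPn P P YnY YJ P YJ YPn YJ P YnY YJ P YPn P YJ P YnY P YJ YPn; joining the 23 pieces gives the next term.

YJPYPnPPYnYYJPYJYPnYJPYnYYJPYPnPYJPYnYPYJYPn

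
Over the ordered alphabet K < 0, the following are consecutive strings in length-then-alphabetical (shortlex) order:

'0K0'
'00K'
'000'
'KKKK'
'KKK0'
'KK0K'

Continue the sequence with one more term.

KK00

Treat KK0K as a base-2 numeral over the given alphabet and add one, carrying through any trailing 0's.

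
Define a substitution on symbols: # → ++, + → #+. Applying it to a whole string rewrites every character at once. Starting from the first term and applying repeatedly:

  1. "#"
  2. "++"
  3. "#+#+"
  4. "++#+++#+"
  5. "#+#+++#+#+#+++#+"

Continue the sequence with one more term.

++#+++#+#+#+++#+++#+++#+#+#+++#+

φ(#+#+++#+#+#+++#+) expands symbol-by-symbol to ++ #+ ++ #+ #+ #+ ++ #+ ++ #+ ++ #+ #+ #+ ++ #+; joining the 16 pieces gives the next term.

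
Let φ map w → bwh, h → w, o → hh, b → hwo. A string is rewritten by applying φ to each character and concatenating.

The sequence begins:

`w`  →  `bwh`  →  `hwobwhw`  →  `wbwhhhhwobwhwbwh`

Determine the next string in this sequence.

bwhhwobwhwwwwbwhhhhwobwhwbwhhwobwhw

Applying the rule to each of the 16 symbols of wbwhhhhwobwhwbwh gives the pieces bwh hwo bwh w w w w bwh hh hwo bwh w bwh hwo bwh w, which concatenate to the answer.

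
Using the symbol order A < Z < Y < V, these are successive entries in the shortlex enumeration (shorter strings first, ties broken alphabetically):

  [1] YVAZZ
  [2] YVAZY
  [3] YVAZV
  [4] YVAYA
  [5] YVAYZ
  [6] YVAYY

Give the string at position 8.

YVAVA

Stepping forward 2 times from YVAYY: YVAYY → YVAYV, then the target.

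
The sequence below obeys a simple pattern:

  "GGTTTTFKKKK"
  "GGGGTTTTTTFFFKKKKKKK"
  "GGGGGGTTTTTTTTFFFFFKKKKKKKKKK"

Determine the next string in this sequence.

GGGGGGGGTTTTTTTTTTFFFFFFFKKKKKKKKKKKKK

Term n consists of 2n G's, followed by 2n+2 T's, followed by 2n-1 F's, followed by 3n+1 K's (n = 1, 2, …).
At n = 4 the blocks have lengths 8, 10, 7, 13.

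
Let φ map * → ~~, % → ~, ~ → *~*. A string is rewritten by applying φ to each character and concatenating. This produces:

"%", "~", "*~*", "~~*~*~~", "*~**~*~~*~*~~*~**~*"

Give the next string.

~~*~*~~~~*~*~~*~**~*~~*~*~~*~**~*~~*~*~~~~*~*~~

Applying the rule to each of the 19 symbols of *~**~*~~*~*~~*~**~* gives the pieces ~~ *~* ~~ ~~ *~* ~~ *~* *~* ~~ *~* ~~ *~* *~* ~~ *~* ~~ ~~ *~* ~~, which concatenate to the answer.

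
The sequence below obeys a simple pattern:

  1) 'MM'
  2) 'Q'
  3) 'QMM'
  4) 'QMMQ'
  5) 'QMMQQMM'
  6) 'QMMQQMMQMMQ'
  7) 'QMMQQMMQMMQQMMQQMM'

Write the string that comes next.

Each term (from the third on) is the previous term followed by the one before it: term 3 = Q·MM = QMM.
The next term joins QMMQQMMQMMQQMMQQMM and QMMQQMMQMMQ.

QMMQQMMQMMQQMMQQMMQMMQQMMQMMQ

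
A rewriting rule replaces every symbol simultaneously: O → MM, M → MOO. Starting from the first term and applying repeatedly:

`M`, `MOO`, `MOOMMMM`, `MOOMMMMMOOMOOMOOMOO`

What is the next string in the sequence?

Applying the rule to each of the 19 symbols of MOOMMMMMOOMOOMOOMOO gives the pieces MOO MM MM MOO MOO MOO MOO MOO MM MM MOO MM MM MOO MM MM MOO MM MM, which concatenate to the answer.

MOOMMMMMOOMOOMOOMOOMOOMMMMMOOMMMMMOOMMMMMOOMMMM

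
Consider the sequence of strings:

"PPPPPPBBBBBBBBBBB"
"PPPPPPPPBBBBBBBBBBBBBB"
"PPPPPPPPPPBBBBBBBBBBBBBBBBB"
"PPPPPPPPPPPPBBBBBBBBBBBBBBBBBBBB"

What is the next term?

The n-th term is 2n P's then 3n+2 B's, where the shown terms are n = 3, 4, 5, 6.
Setting n = 7 gives 14, 23 characters in each block.

PPPPPPPPPPPPPPBBBBBBBBBBBBBBBBBBBBBBB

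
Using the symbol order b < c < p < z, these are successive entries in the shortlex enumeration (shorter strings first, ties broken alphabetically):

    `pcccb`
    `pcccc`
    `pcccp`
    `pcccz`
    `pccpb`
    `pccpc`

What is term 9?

Stepping forward 3 times from pccpc: pccpc → pccpp → pccpz, then the target.

pcczb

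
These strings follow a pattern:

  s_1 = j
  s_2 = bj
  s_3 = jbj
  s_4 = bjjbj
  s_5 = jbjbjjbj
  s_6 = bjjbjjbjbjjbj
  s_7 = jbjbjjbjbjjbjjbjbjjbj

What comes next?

This is a Fibonacci-style word recurrence s(k) = s(k−2)·s(k−1): e.g. j·bj = jbj.
The next term joins bjjbjjbjbjjbj and jbjbjjbjbjjbjjbjbjjbj.

bjjbjjbjbjjbjjbjbjjbjbjjbjjbjbjjbj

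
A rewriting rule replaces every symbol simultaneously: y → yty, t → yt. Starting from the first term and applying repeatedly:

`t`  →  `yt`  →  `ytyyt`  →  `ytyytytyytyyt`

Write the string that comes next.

φ(ytyytytyytyyt) expands symbol-by-symbol to yty yt yty yty yt yty yt yty yty yt yty yty yt; joining the 13 pieces gives the next term.

ytyytytyytyytytyytytyytyytytyytyyt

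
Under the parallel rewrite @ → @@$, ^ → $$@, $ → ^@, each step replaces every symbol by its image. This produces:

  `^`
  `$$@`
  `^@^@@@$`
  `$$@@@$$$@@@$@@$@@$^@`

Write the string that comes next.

^@^@@@$@@$@@$^@^@^@@@$@@$@@$^@@@$@@$^@@@$@@$^@$$@@@$

φ($$@@@$$$@@@$@@$@@$^@) expands symbol-by-symbol to ^@ ^@ @@$ @@$ @@$ ^@ ^@ ^@ @@$ @@$ @@$ ^@ @@$ @@$ ^@ @@$ @@$ ^@ $$@ @@$; joining the 20 pieces gives the next term.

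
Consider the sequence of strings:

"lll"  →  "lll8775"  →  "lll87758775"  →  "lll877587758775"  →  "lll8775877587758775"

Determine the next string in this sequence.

Each term is the previous one with 8775 appended.
Applying this once more to lll8775877587758775:

lll87758775877587758775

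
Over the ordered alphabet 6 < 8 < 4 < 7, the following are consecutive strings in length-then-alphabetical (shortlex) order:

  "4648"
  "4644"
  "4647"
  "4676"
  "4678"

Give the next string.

The successor of 4678 increments the rightmost position that isn't already 7 and resets every position after it to 6.

4674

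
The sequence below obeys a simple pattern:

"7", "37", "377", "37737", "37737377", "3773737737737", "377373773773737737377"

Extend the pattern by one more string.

Each term (from the third on) is the previous term followed by the one before it: term 3 = 37·7 = 377.
The next term joins 377373773773737737377 and 3773737737737.

3773737737737377373773773737737737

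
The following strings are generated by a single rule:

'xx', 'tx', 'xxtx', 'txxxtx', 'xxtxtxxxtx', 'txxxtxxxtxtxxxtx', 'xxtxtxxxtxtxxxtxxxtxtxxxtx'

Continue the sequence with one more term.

Each term (from the third on) is the two preceding terms concatenated in order: term 3 = xx·tx = xxtx.
Continuing: txxxtxxxtxtxxxtx · xxtxtxxxtxtxxxtxxxtxtxxxtx gives term 8.

txxxtxxxtxtxxxtxxxtxtxxxtxtxxxtxxxtxtxxxtx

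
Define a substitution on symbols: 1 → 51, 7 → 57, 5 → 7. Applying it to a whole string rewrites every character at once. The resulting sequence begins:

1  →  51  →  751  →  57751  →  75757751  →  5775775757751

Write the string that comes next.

Rewriting the 13 symbols of 5775775757751 one by one yields 7 57 57 7 57 57 7 57 7 57 57 7 51; concatenated:

757577575775775757751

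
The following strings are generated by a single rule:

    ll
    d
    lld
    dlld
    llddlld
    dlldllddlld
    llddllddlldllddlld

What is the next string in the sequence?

dlldllddlldllddllddlldllddlld

Each term (from the third on) is the two preceding terms concatenated in order: term 3 = ll·d = lld.
Continuing: dlldllddlld · llddllddlldllddlld gives term 8.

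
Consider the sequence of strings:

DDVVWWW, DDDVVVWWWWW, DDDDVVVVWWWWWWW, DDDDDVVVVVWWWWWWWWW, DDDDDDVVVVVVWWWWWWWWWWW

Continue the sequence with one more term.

The n-th term is n+1 D's then n+1 V's then 2n+1 W's (n = 1, 2, …).
Setting n = 6 gives 7, 7, 13 characters in each block.

DDDDDDDVVVVVVVWWWWWWWWWWWWW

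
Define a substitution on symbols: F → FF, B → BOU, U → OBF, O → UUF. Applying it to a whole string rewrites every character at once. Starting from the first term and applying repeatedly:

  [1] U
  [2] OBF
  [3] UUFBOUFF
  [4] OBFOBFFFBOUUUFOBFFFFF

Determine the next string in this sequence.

UUFBOUFFUUFBOUFFFFFFBOUUUFOBFOBFOBFFFUUFBOUFFFFFFFFFF

Applying the rule to each of the 21 symbols of OBFOBFFFBOUUUFOBFFFFF gives the pieces UUF BOU FF UUF BOU FF FF FF BOU UUF OBF OBF OBF FF UUF BOU FF FF FF FF FF, which concatenate to the answer.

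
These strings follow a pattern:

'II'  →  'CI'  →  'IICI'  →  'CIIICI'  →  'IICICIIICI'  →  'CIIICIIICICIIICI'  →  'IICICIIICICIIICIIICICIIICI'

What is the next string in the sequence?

This is a Fibonacci-style word recurrence s(k) = s(k−2)·s(k−1): e.g. II·CI = IICI.
So term 8 is CIIICIIICICIIICI·IICICIIICICIIICIIICICIIICI.

CIIICIIICICIIICIIICICIIICICIIICIIICICIIICI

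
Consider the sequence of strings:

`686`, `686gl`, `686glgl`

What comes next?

Each term is the previous one with gl appended.
So the next term is 686glgl·gl.

686glglgl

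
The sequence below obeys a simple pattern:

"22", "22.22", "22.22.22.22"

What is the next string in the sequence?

Each string is two copies of the previous one joined by '.'.
One more doubling of 22.22.22.22 gives the answer.

22.22.22.22.22.22.22.22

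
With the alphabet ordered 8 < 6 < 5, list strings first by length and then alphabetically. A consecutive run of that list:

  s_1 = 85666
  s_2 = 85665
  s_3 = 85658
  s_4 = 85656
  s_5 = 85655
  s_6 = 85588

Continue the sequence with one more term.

85586

Treat 85588 as a base-3 numeral over the given alphabet and add one, carrying through any trailing 5's.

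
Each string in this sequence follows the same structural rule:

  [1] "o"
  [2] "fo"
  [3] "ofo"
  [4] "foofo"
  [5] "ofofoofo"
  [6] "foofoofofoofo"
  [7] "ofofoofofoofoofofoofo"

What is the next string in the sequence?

Each term (from the third on) is the two preceding terms concatenated in order: term 3 = o·fo = ofo.
The next term joins foofoofofoofo and ofofoofofoofoofofoofo.

foofoofofoofoofofoofofoofoofofoofo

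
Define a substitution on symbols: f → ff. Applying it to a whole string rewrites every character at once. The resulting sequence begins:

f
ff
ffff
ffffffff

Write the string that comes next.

Apply φ to ffffffff symbol by symbol: f→ff, f→ff, f→ff, f→ff, f→ff, f→ff, f→ff, f→ff; joined: ff ff ff ff ff ff ff ff.

ffffffffffffffff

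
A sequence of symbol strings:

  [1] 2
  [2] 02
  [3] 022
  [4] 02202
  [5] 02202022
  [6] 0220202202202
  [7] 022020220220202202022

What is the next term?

Each term (from the third on) is the previous term followed by the one before it: term 3 = 02·2 = 022.
The next term joins 022020220220202202022 and 0220202202202.

0220202202202022020220220202202202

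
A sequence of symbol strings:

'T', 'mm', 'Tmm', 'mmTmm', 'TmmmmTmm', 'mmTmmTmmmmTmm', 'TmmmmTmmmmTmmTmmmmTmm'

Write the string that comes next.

This is a Fibonacci-style word recurrence s(k) = s(k−2)·s(k−1): e.g. T·mm = Tmm.
The next term joins mmTmmTmmmmTmm and TmmmmTmmmmTmmTmmmmTmm.

mmTmmTmmmmTmmTmmmmTmmmmTmmTmmmmTmm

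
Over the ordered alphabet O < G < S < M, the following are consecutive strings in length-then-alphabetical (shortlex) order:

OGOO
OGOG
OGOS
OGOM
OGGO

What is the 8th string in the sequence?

OGGM

Advancing 3 positions from OGGO through OGGO → OGGG → OGGS reaches term 8.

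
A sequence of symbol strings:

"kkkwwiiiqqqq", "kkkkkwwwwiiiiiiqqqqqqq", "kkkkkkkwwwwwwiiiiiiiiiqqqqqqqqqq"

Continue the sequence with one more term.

The n-th term is 2n+1 k's then 2n w's then 3n i's then 3n+1 q's (n = 1, 2, …).
At n = 4 the blocks have lengths 9, 8, 12, 13.

kkkkkkkkkwwwwwwwwiiiiiiiiiiiiqqqqqqqqqqqqq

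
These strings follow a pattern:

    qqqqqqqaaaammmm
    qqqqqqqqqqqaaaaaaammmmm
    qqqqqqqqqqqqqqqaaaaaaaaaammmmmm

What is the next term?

qqqqqqqqqqqqqqqqqqqaaaaaaaaaaaaammmmmmm

Each string has the form q^{4n-1} a^{3n-2} m^{n+2}, where the shown terms are n = 2, 3, 4.
For the next term, n = 5, so the run lengths are 19, 13, 7.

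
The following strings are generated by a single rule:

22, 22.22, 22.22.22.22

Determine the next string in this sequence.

22.22.22.22.22.22.22.22

s(k+1) = s(k)·.·s(k) — each term doubles the last with '.' between the halves.
So the next term is two copies of 22.22.22.22 with '.' between the halves.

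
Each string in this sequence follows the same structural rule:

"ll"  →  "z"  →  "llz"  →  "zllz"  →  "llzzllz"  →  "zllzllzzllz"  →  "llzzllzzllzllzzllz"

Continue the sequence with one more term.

Each term (from the third on) is the two preceding terms concatenated in order: term 3 = ll·z = llz.
The next term joins zllzllzzllz and llzzllzzllzllzzllz.

zllzllzzllzllzzllzzllzllzzllz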